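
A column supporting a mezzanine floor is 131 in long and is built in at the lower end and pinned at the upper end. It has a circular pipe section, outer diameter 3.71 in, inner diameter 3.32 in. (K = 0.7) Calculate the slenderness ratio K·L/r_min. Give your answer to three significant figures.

d_o = 3.71 in, d_i = 3.32 in
I = π(d_o⁴ − d_i⁴)/64 = π(3.71⁴ − 3.320⁴)/64 = 3.336 in⁴
A = 2.153 in²;  r_min = √(I/A) = √(3.336/2.153) = 1.245 in
L_e = K·L = 0.7 × 131 = 91.70 in
λ = L_e / r_min = 91.700 / 1.245 = 73.7

λ ≈ 73.7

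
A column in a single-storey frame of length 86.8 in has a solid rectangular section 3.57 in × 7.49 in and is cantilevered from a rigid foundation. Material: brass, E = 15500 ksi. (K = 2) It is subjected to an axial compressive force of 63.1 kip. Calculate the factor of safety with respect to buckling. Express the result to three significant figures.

n ≈ 2.28

Buckling occurs about the weak axis: I_min = h·b³/12 with b = 3.57 in (the shorter side).
I_min = 7.49×3.57³/12 = 28.40 in⁴
Effective length L_e = K·L = 2 × 86.8 = 173.6 in
P_cr = π²EI / L_e² = π² × 15500×10³ × 28.40 / 173.6² = 1.442×10^5 lb
Factor of safety n = P_cr / P = 144.16 / 63.1 = 2.28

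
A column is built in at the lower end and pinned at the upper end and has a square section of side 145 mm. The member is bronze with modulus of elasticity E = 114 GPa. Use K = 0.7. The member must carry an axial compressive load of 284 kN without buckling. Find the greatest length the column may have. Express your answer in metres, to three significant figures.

L_max ≈ 17.3 m

I = a⁴/12 = 145⁴/12 = 3.684×10^7 mm⁴
I = 3.684×10^-5 m⁴
At the buckling limit P_cr = P = 2.840×10^5 N
From P_cr = π²EI/(K·L)²:  L = (1/K)·√(π²EI/P_cr) = (1/0.7)·√(π²×1.14×10^11×3.684×10^-5/2.840×10^5)
L = 17.3 m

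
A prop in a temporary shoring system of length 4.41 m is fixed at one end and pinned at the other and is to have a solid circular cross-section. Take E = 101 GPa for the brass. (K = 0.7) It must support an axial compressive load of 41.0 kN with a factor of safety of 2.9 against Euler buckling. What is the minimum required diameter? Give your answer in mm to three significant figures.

d ≈ 69.4 mm

Required P_cr = n·P = 2.9 × 41.0 = 118.9 kN
L_e = K·L = 0.7 × 4.41 = 3.087 m
Required I = P_cr·L_e²/(π²E) = 1.189×10^5 × 3.087² / (π² × 1.01×10^11) = 1.137×10^-6 m⁴
I_req = 1.137×10^6 mm⁴
Solid circle: I = πd⁴/64  ⇒  d = (64I/π)^(1/4) = (64×1.137×10^6/π)^(1/4) = 69.4 mm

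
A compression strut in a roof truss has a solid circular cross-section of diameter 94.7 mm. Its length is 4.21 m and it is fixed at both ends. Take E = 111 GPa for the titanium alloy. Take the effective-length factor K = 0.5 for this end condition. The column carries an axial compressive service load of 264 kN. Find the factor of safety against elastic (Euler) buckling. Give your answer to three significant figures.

n ≈ 3.70

I = πd⁴/64 = π×94.7⁴/64 = 3.948×10^6 mm⁴
I = 3.948×10^6 mm⁴ = 3.948×10^-6 m⁴
Effective length L_e = K·L = 0.5 × 4.21 = 2.105 m
P_cr = π²EI / L_e² = π² × 111×10⁹ × 3.948×10^-6 / 2.105² = 9.761×10^5 N
Factor of safety n = P_cr / P = 976.09 / 264 = 3.70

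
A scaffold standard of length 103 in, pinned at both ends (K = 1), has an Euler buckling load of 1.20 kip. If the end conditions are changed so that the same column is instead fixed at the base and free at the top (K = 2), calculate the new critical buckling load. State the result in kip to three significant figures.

P_cr ∝ 1/K², so P_cr,new = P_cr,old × (K_old/K_new)² = 1.20 × (1/2)²
= 1.20 × 0.2500 = 0.300 kip

P_cr ≈ 0.300 kip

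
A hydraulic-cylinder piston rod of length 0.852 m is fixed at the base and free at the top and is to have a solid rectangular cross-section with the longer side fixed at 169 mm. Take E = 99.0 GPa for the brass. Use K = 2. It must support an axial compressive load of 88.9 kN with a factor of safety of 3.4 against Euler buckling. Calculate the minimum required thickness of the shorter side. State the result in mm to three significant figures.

b ≈ 40.0 mm

Required P_cr = n·P = 3.4 × 88.9 = 302.3 kN
L_e = K·L = 2 × 0.852 = 1.704 m
Required I = P_cr·L_e²/(π²E) = 3.023×10^5 × 1.704² / (π² × 9.90×10^10) = 8.982×10^-7 m⁴
I_req = 8.982×10^5 mm⁴
Rectangle, weak axis: I_min = h·b³/12 with h = 169 mm fixed  ⇒  b = (12I/h)^(1/3) = 40.0 mm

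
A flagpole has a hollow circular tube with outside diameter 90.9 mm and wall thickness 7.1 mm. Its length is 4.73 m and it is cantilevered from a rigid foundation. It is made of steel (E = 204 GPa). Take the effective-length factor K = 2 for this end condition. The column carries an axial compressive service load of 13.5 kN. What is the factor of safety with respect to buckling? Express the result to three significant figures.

n ≈ 2.75

Inner diameter d_i = 90.9 − 2×7.1 = 76.70 mm
I = π(d_o⁴ − d_i⁴)/64 = π(90.9⁴ − 76.70⁴)/64 = 1.653×10^6 mm⁴
I = 1.653×10^6 mm⁴ = 1.653×10^-6 m⁴
Effective length L_e = K·L = 2 × 4.73 = 9.460 m
P_cr = π²EI / L_e² = π² × 204×10⁹ × 1.653×10^-6 / 9.460² = 3.718×10^4 N
Factor of safety n = P_cr / P = 37.180 / 13.5 = 2.75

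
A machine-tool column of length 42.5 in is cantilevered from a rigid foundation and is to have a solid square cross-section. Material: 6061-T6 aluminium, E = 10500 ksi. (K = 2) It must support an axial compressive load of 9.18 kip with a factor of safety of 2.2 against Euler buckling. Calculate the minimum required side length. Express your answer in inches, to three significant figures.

Required P_cr = n·P = 2.2 × 9.18 = 20.20 kip
L_e = K·L = 2 × 42.5 = 85.00 in
Required I = P_cr·L_e²/(π²E) = 2.020×10^4 × 85.00² / (π² × 1.05×10^7) = 1.408 in⁴
Solid square: I = a⁴/12  ⇒  a = (12I)^(1/4) = (12×1.408)^(1/4) = 2.03 in

a ≈ 2.03 in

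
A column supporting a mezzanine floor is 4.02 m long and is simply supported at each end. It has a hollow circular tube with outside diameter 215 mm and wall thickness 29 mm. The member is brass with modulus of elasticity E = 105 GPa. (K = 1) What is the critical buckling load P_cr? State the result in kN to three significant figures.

P_cr ≈ 4810 kN

Inner diameter d_i = 215 − 2×29 = 157.0 mm
I = π(d_o⁴ − d_i⁴)/64 = π(215⁴ − 157.0⁴)/64 = 7.506×10^7 mm⁴
I = 7.506×10^7 mm⁴ = 7.506×10^-5 m⁴
Effective length L_e = K·L = 1 × 4.02 = 4.020 m
P_cr = π²EI / L_e² = π² × 105×10⁹ × 7.506×10^-5 / 4.020² = 4.814×10^6 N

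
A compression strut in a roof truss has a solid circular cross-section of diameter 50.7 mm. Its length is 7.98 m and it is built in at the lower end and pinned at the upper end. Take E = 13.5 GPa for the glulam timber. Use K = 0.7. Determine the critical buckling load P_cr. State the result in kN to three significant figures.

I = πd⁴/64 = π×50.7⁴/64 = 3.243×10^5 mm⁴
I = 3.243×10^5 mm⁴ = 3.243×10^-7 m⁴
Effective length L_e = K·L = 0.7 × 7.98 = 5.586 m
P_cr = π²EI / L_e² = π² × 13.5×10⁹ × 3.243×10^-7 / 5.586² = 1.385×10^3 N

P_cr ≈ 1.38 kN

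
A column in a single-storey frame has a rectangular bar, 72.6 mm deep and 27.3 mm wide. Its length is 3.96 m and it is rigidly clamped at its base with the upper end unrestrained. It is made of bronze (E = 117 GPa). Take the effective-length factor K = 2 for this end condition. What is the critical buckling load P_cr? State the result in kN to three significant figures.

Buckling occurs about the weak axis: I_min = h·b³/12 with b = 27.3 mm (the shorter side).
I_min = 72.6×27.3³/12 = 1.231×10^5 mm⁴
I = 1.231×10^5 mm⁴ = 1.231×10^-7 m⁴
Effective length L_e = K·L = 2 × 3.96 = 7.920 m
P_cr = π²EI / L_e² = π² × 117×10⁹ × 1.231×10^-7 / 7.920² = 2.266×10^3 N

P_cr ≈ 2.27 kN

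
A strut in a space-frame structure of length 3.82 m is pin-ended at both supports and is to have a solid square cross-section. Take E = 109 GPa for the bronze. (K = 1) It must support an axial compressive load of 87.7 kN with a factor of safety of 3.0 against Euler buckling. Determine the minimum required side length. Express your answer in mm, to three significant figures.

a ≈ 80.9 mm

Required P_cr = n·P = 3.0 × 87.7 = 263.1 kN
L_e = K·L = 1 × 3.82 = 3.820 m
Required I = P_cr·L_e²/(π²E) = 2.631×10^5 × 3.820² / (π² × 1.09×10^11) = 3.569×10^-6 m⁴
I_req = 3.569×10^6 mm⁴
Solid square: I = a⁴/12  ⇒  a = (12I)^(1/4) = (12×3.569×10^6)^(1/4) = 80.9 mm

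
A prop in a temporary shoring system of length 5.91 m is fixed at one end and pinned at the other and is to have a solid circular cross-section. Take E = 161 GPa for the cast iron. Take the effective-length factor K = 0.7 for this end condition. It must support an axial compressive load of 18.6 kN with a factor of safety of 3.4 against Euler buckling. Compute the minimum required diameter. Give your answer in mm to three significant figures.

Required P_cr = n·P = 3.4 × 18.6 = 63.24 kN
L_e = K·L = 0.7 × 5.91 = 4.137 m
Required I = P_cr·L_e²/(π²E) = 6.324×10^4 × 4.137² / (π² × 1.61×10^11) = 6.811×10^-7 m⁴
I_req = 6.811×10^5 mm⁴
Solid circle: I = πd⁴/64  ⇒  d = (64I/π)^(1/4) = (64×6.811×10^5/π)^(1/4) = 61.0 mm

d ≈ 61.0 mm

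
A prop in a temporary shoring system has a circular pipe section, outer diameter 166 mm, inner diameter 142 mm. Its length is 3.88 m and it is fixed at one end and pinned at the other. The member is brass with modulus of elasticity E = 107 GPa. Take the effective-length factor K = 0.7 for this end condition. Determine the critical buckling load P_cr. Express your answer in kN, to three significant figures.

P_cr ≈ 2480 kN

d_o = 166 mm, d_i = 142 mm
I = π(d_o⁴ − d_i⁴)/64 = π(166⁴ − 142.0⁴)/64 = 1.732×10^7 mm⁴
I = 1.732×10^7 mm⁴ = 1.732×10^-5 m⁴
Effective length L_e = K·L = 0.7 × 3.88 = 2.716 m
P_cr = π²EI / L_e² = π² × 107×10⁹ × 1.732×10^-5 / 2.716² = 2.479×10^6 N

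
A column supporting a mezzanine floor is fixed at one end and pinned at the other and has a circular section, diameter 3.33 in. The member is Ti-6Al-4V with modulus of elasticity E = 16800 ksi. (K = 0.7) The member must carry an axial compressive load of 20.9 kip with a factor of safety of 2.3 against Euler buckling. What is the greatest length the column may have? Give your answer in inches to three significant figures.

I = πd⁴/64 = π×3.33⁴/64 = 6.036 in⁴
Required critical load P_cr = n·P = 2.3 × 20.9 = 48.07 kip = 4.807×10^4 lb
From P_cr = π²EI/(K·L)²:  L = (1/K)·√(π²EI/P_cr) = (1/0.7)·√(π²×1.68×10^7×6.036/4.807×10^4)
L = 206 in

L_max ≈ 206 in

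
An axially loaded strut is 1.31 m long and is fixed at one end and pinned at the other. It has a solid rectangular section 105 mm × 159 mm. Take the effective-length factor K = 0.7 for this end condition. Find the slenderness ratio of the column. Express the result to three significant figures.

λ ≈ 30.3

For a rectangle r_min = b/√12 = 105/√12 = 30.31 mm
L_e = K·L = 0.7 × 1.31 m = 0.9170 m = 917.00 mm
λ = L_e / r_min = 917.00 / 30.31 = 30.3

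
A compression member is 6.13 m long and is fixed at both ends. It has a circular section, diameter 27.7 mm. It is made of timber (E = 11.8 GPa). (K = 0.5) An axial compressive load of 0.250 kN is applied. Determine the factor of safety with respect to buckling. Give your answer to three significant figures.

I = πd⁴/64 = π×27.7⁴/64 = 2.890×10^4 mm⁴
I = 2.890×10^4 mm⁴ = 2.890×10^-8 m⁴
Effective length L_e = K·L = 0.5 × 6.13 = 3.065 m
P_cr = π²EI / L_e² = π² × 11.8×10⁹ × 2.890×10^-8 / 3.065² = 358.3 N
Factor of safety n = P_cr / P = 0.35827 / 0.250 = 1.43

n ≈ 1.43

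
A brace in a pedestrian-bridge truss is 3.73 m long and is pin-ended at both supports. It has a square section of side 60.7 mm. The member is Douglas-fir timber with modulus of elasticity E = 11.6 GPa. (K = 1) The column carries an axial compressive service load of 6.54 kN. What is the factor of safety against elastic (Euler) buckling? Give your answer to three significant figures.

n ≈ 1.42

I = a⁴/12 = 60.7⁴/12 = 1.131×10^6 mm⁴
I = 1.131×10^6 mm⁴ = 1.131×10^-6 m⁴
Effective length L_e = K·L = 1 × 3.73 = 3.730 m
P_cr = π²EI / L_e² = π² × 11.6×10⁹ × 1.131×10^-6 / 3.730² = 9.309×10^3 N
Factor of safety n = P_cr / P = 9.3092 / 6.54 = 1.42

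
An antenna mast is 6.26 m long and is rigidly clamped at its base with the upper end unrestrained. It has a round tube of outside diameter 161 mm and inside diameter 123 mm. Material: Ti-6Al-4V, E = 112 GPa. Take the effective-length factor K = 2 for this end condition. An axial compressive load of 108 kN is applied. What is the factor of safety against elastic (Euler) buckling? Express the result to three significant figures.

n ≈ 1.42

d_o = 161 mm, d_i = 123 mm
I = π(d_o⁴ − d_i⁴)/64 = π(161⁴ − 123.0⁴)/64 = 2.175×10^7 mm⁴
I = 2.175×10^7 mm⁴ = 2.175×10^-5 m⁴
Effective length L_e = K·L = 2 × 6.26 = 12.52 m
P_cr = π²EI / L_e² = π² × 112×10⁹ × 2.175×10^-5 / 12.52² = 1.534×10^5 N
Factor of safety n = P_cr / P = 153.35 / 108 = 1.42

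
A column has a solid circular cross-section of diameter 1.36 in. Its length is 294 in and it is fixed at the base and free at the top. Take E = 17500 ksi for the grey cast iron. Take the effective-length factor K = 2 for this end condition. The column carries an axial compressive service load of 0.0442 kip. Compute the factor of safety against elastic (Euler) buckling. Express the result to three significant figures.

I = πd⁴/64 = π×1.36⁴/64 = 0.1679 in⁴
Effective length L_e = K·L = 2 × 294 = 588.0 in
P_cr = π²EI / L_e² = π² × 17500×10³ × 0.1679 / 588.0² = 83.89 lb
Factor of safety n = P_cr / P = 0.083890 / 0.0442 = 1.90

n ≈ 1.90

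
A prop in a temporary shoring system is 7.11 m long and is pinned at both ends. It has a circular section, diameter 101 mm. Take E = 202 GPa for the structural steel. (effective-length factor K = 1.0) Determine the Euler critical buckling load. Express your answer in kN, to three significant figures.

P_cr ≈ 201 kN

I = πd⁴/64 = π×101⁴/64 = 5.108×10^6 mm⁴
I = 5.108×10^6 mm⁴ = 5.108×10^-6 m⁴
Effective length L_e = K·L = 1 × 7.11 = 7.110 m
P_cr = π²EI / L_e² = π² × 202×10⁹ × 5.108×10^-6 / 7.110² = 2.015×10^5 N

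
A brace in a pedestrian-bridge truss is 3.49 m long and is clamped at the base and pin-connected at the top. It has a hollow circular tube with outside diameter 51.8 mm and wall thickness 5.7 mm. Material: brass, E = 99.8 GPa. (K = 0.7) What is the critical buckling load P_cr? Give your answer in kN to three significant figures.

Inner diameter d_i = 51.8 − 2×5.7 = 40.40 mm
I = π(d_o⁴ − d_i⁴)/64 = π(51.8⁴ − 40.40⁴)/64 = 2.227×10^5 mm⁴
I = 2.227×10^5 mm⁴ = 2.227×10^-7 m⁴
Effective length L_e = K·L = 0.7 × 3.49 = 2.443 m
P_cr = π²EI / L_e² = π² × 99.8×10⁹ × 2.227×10^-7 / 2.443² = 3.675×10^4 N

P_cr ≈ 36.7 kN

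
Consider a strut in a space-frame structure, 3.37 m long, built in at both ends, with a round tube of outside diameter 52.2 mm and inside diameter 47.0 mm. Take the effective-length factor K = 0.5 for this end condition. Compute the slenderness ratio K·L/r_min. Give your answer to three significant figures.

d_o = 52.2 mm, d_i = 47.0 mm
I = π(d_o⁴ − d_i⁴)/64 = π(52.2⁴ − 47.00⁴)/64 = 1.249×10^5 mm⁴
A = 405.1 mm²;  r_min = √(I/A) = √(1.249×10^5/405.1) = 17.56 mm
L_e = K·L = 0.5 × 3.37 m = 1.685 m = 1685.0 mm
λ = L_e / r_min = 1685.0 / 17.56 = 96.0

λ ≈ 96.0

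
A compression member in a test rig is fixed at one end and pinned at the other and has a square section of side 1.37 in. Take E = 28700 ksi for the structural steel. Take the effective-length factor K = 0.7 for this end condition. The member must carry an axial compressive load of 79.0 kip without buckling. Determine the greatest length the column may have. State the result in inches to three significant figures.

L_max ≈ 46.3 in

I = a⁴/12 = 1.37⁴/12 = 0.2936 in⁴
At the buckling limit P_cr = P = 7.900×10^4 lb
From P_cr = π²EI/(K·L)²:  L = (1/K)·√(π²EI/P_cr) = (1/0.7)·√(π²×2.87×10^7×0.2936/7.900×10^4)
L = 46.3 in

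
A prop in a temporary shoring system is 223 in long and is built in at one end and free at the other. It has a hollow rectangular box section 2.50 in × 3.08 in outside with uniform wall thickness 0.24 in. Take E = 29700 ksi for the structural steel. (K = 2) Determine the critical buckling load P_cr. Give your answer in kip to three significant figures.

Inner dimensions: h_i = 3.08 − 2×0.24 = 2.600 in, b_i = 2.50 − 2×0.24 = 2.020 in
Weak-axis I_min = (h_o·b_o³ − h_i·b_i³)/12 with b_o = 2.50, b_i = 2.020 in (shorter outer/inner sides).
I_min = (3.08×2.50³ − 2.600×2.020³)/12 = 2.225 in⁴
Effective length L_e = K·L = 2 × 223 = 446.0 in
P_cr = π²EI / L_e² = π² × 29700×10³ × 2.225 / 446.0² = 3.278×10^3 lb

P_cr ≈ 3.28 kip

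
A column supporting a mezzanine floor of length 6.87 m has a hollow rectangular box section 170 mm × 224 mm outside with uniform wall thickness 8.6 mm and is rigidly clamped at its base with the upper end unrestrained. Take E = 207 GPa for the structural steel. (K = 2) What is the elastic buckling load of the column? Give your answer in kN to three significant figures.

Inner dimensions: h_i = 224 − 2×8.6 = 206.8 mm, b_i = 170 − 2×8.6 = 152.8 mm
Weak-axis I_min = (h_o·b_o³ − h_i·b_i³)/12 with b_o = 170, b_i = 152.8 mm (shorter outer/inner sides).
I_min = (224×170³ − 206.8×152.8³)/12 = 3.023×10^7 mm⁴
I = 3.023×10^7 mm⁴ = 3.023×10^-5 m⁴
Effective length L_e = K·L = 2 × 6.87 = 13.74 m
P_cr = π²EI / L_e² = π² × 207×10⁹ × 3.023×10^-5 / 13.74² = 3.271×10^5 N

P_cr ≈ 327 kN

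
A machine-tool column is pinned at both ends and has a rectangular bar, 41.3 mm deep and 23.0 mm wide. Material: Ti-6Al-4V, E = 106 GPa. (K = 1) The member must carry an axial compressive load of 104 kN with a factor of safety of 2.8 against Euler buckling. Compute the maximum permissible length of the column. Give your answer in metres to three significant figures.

L_max ≈ 0.388 m

Buckling occurs about the weak axis: I_min = h·b³/12 with b = 23.0 mm (the shorter side).
I_min = 41.3×23.0³/12 = 4.187×10^4 mm⁴
I = 4.187×10^-8 m⁴
Required critical load P_cr = n·P = 2.8 × 104 = 291.2 kN = 2.912×10^5 N
From P_cr = π²EI/(K·L)²:  L = (1/K)·√(π²EI/P_cr) = (1/1)·√(π²×1.06×10^11×4.187×10^-8/2.912×10^5)
L = 0.388 m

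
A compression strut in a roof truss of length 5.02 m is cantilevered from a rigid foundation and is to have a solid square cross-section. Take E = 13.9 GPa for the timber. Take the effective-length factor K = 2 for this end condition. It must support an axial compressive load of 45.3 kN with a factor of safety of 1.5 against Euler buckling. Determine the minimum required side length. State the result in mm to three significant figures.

a ≈ 156 mm

Required P_cr = n·P = 1.5 × 45.3 = 67.95 kN
L_e = K·L = 2 × 5.02 = 10.04 m
Required I = P_cr·L_e²/(π²E) = 6.795×10^4 × 10.04² / (π² × 1.39×10^10) = 4.993×10^-5 m⁴
I_req = 4.993×10^7 mm⁴
Solid square: I = a⁴/12  ⇒  a = (12I)^(1/4) = (12×4.993×10^7)^(1/4) = 156 mm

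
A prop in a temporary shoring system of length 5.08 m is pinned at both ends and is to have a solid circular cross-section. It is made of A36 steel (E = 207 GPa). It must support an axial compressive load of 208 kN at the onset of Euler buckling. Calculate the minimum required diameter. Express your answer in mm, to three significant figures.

L_e = K·L = 1 × 5.08 = 5.080 m
Required I = P_cr·L_e²/(π²E) = 2.080×10^5 × 5.080² / (π² × 2.07×10^11) = 2.627×10^-6 m⁴
I_req = 2.627×10^6 mm⁴
Solid circle: I = πd⁴/64  ⇒  d = (64I/π)^(1/4) = (64×2.627×10^6/π)^(1/4) = 85.5 mm

d ≈ 85.5 mm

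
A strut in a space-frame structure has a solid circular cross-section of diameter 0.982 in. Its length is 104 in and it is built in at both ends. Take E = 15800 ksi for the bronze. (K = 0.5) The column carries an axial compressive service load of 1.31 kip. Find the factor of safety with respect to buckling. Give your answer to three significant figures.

n ≈ 2.01

I = πd⁴/64 = π×0.982⁴/64 = 4.565×10^-2 in⁴
Effective length L_e = K·L = 0.5 × 104 = 52.00 in
P_cr = π²EI / L_e² = π² × 15800×10³ × 4.565×10^-2 / 52.00² = 2.632×10^3 lb
Factor of safety n = P_cr / P = 2.6325 / 1.31 = 2.01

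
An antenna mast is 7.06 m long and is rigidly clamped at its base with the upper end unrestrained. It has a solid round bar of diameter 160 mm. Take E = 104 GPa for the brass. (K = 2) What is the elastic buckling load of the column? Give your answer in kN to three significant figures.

P_cr ≈ 166 kN

I = πd⁴/64 = π×160⁴/64 = 3.217×10^7 mm⁴
I = 3.217×10^7 mm⁴ = 3.217×10^-5 m⁴
Effective length L_e = K·L = 2 × 7.06 = 14.12 m
P_cr = π²EI / L_e² = π² × 104×10⁹ × 3.217×10^-5 / 14.12² = 1.656×10^5 N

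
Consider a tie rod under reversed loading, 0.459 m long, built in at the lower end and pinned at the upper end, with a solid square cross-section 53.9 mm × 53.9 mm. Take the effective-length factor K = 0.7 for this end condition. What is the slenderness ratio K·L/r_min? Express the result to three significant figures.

I = a⁴/12 = 53.9⁴/12 = 7.034×10^5 mm⁴
A = 2.905×10^3 mm²;  r_min = √(I/A) = √(7.034×10^5/2.905×10^3) = 15.56 mm
L_e = K·L = 0.7 × 0.459 m = 0.3213 m = 321.30 mm
λ = L_e / r_min = 321.30 / 15.56 = 20.6

λ ≈ 20.6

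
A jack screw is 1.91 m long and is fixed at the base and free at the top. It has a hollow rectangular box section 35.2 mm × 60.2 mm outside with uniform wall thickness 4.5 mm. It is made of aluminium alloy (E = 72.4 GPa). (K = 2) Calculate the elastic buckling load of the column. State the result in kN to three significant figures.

P_cr ≈ 6.96 kN

Inner dimensions: h_i = 60.2 − 2×4.5 = 51.20 mm, b_i = 35.2 − 2×4.5 = 26.20 mm
Weak-axis I_min = (h_o·b_o³ − h_i·b_i³)/12 with b_o = 35.2, b_i = 26.20 mm (shorter outer/inner sides).
I_min = (60.2×35.2³ − 51.20×26.20³)/12 = 1.421×10^5 mm⁴
I = 1.421×10^5 mm⁴ = 1.421×10^-7 m⁴
Effective length L_e = K·L = 2 × 1.91 = 3.820 m
P_cr = π²EI / L_e² = π² × 72.4×10⁹ × 1.421×10^-7 / 3.820² = 6.957×10^3 N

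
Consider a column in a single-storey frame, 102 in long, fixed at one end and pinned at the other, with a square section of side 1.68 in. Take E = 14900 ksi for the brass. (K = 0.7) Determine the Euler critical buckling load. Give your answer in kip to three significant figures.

P_cr ≈ 19.1 kip

I = a⁴/12 = 1.68⁴/12 = 0.6638 in⁴
Effective length L_e = K·L = 0.7 × 102 = 71.40 in
P_cr = π²EI / L_e² = π² × 14900×10³ × 0.6638 / 71.40² = 1.915×10^4 lb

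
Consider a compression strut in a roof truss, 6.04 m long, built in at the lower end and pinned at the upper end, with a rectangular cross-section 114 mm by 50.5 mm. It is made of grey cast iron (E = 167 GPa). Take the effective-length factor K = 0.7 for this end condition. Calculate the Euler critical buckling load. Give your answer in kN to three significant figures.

Buckling occurs about the weak axis: I_min = h·b³/12 with b = 50.5 mm (the shorter side).
I_min = 114×50.5³/12 = 1.223×10^6 mm⁴
I = 1.223×10^6 mm⁴ = 1.223×10^-6 m⁴
Effective length L_e = K·L = 0.7 × 6.04 = 4.228 m
P_cr = π²EI / L_e² = π² × 167×10⁹ × 1.223×10^-6 / 4.228² = 1.128×10^5 N

P_cr ≈ 113 kN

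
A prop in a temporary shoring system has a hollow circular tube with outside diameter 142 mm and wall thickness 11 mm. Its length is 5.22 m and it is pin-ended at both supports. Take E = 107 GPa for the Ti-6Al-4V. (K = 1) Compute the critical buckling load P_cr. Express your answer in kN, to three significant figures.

P_cr ≈ 379 kN

Inner diameter d_i = 142 − 2×11 = 120.0 mm
I = π(d_o⁴ − d_i⁴)/64 = π(142⁴ − 120.0⁴)/64 = 9.780×10^6 mm⁴
I = 9.780×10^6 mm⁴ = 9.780×10^-6 m⁴
Effective length L_e = K·L = 1 × 5.22 = 5.220 m
P_cr = π²EI / L_e² = π² × 107×10⁹ × 9.780×10^-6 / 5.220² = 3.790×10^5 N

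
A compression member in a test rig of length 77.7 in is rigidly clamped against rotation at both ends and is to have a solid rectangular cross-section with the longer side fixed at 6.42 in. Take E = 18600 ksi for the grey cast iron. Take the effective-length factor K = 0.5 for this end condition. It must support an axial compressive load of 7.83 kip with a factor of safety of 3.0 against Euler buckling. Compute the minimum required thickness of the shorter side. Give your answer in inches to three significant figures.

b ≈ 0.712 in

Required P_cr = n·P = 3.0 × 7.83 = 23.49 kip
L_e = K·L = 0.5 × 77.7 = 38.85 in
Required I = P_cr·L_e²/(π²E) = 2.349×10^4 × 38.85² / (π² × 1.86×10^7) = 0.1931 in⁴
Rectangle, weak axis: I_min = h·b³/12 with h = 6.42 in fixed  ⇒  b = (12I/h)^(1/3) = 0.712 in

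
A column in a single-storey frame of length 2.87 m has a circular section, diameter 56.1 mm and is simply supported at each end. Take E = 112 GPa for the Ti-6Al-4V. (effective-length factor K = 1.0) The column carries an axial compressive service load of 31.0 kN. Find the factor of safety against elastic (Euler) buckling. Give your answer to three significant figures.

I = πd⁴/64 = π×56.1⁴/64 = 4.862×10^5 mm⁴
I = 4.862×10^5 mm⁴ = 4.862×10^-7 m⁴
Effective length L_e = K·L = 1 × 2.87 = 2.870 m
P_cr = π²EI / L_e² = π² × 112×10⁹ × 4.862×10^-7 / 2.870² = 6.525×10^4 N
Factor of safety n = P_cr / P = 65.249 / 31.0 = 2.10

n ≈ 2.10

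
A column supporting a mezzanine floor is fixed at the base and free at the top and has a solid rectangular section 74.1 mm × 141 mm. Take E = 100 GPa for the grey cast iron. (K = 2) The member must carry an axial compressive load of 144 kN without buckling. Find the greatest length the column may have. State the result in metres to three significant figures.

Buckling occurs about the weak axis: I_min = h·b³/12 with b = 74.1 mm (the shorter side).
I_min = 141×74.1³/12 = 4.781×10^6 mm⁴
I = 4.781×10^-6 m⁴
At the buckling limit P_cr = P = 1.440×10^5 N
From P_cr = π²EI/(K·L)²:  L = (1/K)·√(π²EI/P_cr) = (1/2)·√(π²×1.00×10^11×4.781×10^-6/1.440×10^5)
L = 2.86 m

L_max ≈ 2.86 m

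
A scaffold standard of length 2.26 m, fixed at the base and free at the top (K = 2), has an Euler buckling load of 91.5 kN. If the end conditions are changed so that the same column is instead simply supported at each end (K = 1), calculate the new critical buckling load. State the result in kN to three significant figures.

P_cr ≈ 366 kN

P_cr ∝ 1/K², so P_cr,new = P_cr,old × (K_old/K_new)² = 91.5 × (2/1)²
= 91.5 × 4.000 = 366 kN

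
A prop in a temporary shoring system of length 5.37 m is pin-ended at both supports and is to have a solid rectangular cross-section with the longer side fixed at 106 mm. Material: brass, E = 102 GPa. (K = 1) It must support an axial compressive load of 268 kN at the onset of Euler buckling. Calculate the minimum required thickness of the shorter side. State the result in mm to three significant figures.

b ≈ 95.4 mm

L_e = K·L = 1 × 5.37 = 5.370 m
Required I = P_cr·L_e²/(π²E) = 2.680×10^5 × 5.370² / (π² × 1.02×10^11) = 7.677×10^-6 m⁴
I_req = 7.677×10^6 mm⁴
Rectangle, weak axis: I_min = h·b³/12 with h = 106 mm fixed  ⇒  b = (12I/h)^(1/3) = 95.4 mm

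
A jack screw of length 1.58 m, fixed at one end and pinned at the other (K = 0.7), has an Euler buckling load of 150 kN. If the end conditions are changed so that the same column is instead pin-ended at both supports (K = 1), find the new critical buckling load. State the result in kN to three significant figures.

P_cr ∝ 1/K², so P_cr,new = P_cr,old × (K_old/K_new)² = 150 × (0.7/1)²
= 150 × 0.4900 = 73.5 kN

P_cr ≈ 73.5 kN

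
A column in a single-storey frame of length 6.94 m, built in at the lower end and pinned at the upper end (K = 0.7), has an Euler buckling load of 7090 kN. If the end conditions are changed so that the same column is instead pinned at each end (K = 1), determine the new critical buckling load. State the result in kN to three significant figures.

P_cr ∝ 1/K², so P_cr,new = P_cr,old × (K_old/K_new)² = 7090 × (0.7/1)²
= 7090 × 0.4900 = 3470 kN

P_cr ≈ 3470 kN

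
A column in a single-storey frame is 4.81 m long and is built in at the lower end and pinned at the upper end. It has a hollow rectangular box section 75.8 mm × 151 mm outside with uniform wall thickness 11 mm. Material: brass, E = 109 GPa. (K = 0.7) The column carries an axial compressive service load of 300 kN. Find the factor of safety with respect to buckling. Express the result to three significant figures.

n ≈ 1.20

Inner dimensions: h_i = 151 − 2×11 = 129.0 mm, b_i = 75.8 − 2×11 = 53.80 mm
Weak-axis I_min = (h_o·b_o³ − h_i·b_i³)/12 with b_o = 75.8, b_i = 53.80 mm (shorter outer/inner sides).
I_min = (151×75.8³ − 129.0×53.80³)/12 = 3.806×10^6 mm⁴
I = 3.806×10^6 mm⁴ = 3.806×10^-6 m⁴
Effective length L_e = K·L = 0.7 × 4.81 = 3.367 m
P_cr = π²EI / L_e² = π² × 109×10⁹ × 3.806×10^-6 / 3.367² = 3.612×10^5 N
Factor of safety n = P_cr / P = 361.19 / 300 = 1.20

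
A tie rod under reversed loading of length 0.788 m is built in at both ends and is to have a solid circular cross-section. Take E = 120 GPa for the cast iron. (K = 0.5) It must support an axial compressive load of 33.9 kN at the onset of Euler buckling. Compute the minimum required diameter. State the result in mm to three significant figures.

d ≈ 17.3 mm

L_e = K·L = 0.5 × 0.788 = 0.3940 m
Required I = P_cr·L_e²/(π²E) = 3.390×10^4 × 0.3940² / (π² × 1.20×10^11) = 4.443×10^-9 m⁴
I_req = 4.443×10^3 mm⁴
Solid circle: I = πd⁴/64  ⇒  d = (64I/π)^(1/4) = (64×4.443×10^3/π)^(1/4) = 17.3 mm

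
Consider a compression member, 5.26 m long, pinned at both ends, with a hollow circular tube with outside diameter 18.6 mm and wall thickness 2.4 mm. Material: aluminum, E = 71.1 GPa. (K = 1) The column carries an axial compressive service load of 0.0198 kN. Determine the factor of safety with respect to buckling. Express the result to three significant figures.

Inner diameter d_i = 18.6 − 2×2.4 = 13.80 mm
I = π(d_o⁴ − d_i⁴)/64 = π(18.6⁴ − 13.80⁴)/64 = 4.095×10^3 mm⁴
I = 4.095×10^3 mm⁴ = 4.095×10^-9 m⁴
Effective length L_e = K·L = 1 × 5.26 = 5.260 m
P_cr = π²EI / L_e² = π² × 71.1×10⁹ × 4.095×10^-9 / 5.260² = 103.9 N
Factor of safety n = P_cr / P = 0.10386 / 0.0198 = 5.25

n ≈ 5.25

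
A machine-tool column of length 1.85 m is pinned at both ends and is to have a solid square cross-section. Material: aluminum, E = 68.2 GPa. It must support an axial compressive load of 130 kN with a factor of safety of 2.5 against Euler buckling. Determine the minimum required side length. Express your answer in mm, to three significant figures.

Required P_cr = n·P = 2.5 × 130 = 325.0 kN
L_e = K·L = 1 × 1.85 = 1.850 m
Required I = P_cr·L_e²/(π²E) = 3.250×10^5 × 1.850² / (π² × 6.82×10^10) = 1.653×10^-6 m⁴
I_req = 1.653×10^6 mm⁴
Solid square: I = a⁴/12  ⇒  a = (12I)^(1/4) = (12×1.653×10^6)^(1/4) = 66.7 mm

a ≈ 66.7 mm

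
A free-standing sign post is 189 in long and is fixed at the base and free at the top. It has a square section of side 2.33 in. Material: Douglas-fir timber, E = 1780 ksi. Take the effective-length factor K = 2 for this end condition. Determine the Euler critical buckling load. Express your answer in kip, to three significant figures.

I = a⁴/12 = 2.33⁴/12 = 2.456 in⁴
Effective length L_e = K·L = 2 × 189 = 378.0 in
P_cr = π²EI / L_e² = π² × 1780×10³ × 2.456 / 378.0² = 302.0 lb

P_cr ≈ 0.302 kip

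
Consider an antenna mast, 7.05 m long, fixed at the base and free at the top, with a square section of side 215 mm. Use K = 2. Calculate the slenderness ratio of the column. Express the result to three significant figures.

For a square r = a/√12 = 215/√12 = 62.07 mm
L_e = K·L = 2 × 7.05 m = 14.10 m = 14100 mm
λ = L_e / r_min = 14100 / 62.07 = 227

λ ≈ 227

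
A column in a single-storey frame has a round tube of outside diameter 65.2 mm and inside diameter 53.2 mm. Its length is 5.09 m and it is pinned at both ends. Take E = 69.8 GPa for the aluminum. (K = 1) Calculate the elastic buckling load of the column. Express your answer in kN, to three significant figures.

d_o = 65.2 mm, d_i = 53.2 mm
I = π(d_o⁴ − d_i⁴)/64 = π(65.2⁴ − 53.20⁴)/64 = 4.939×10^5 mm⁴
I = 4.939×10^5 mm⁴ = 4.939×10^-7 m⁴
Effective length L_e = K·L = 1 × 5.09 = 5.090 m
P_cr = π²EI / L_e² = π² × 69.8×10⁹ × 4.939×10^-7 / 5.090² = 1.313×10^4 N

P_cr ≈ 13.1 kN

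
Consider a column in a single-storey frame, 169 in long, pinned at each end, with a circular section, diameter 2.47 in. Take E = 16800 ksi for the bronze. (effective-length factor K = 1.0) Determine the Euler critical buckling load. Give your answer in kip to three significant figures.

P_cr ≈ 10.6 kip

I = πd⁴/64 = π×2.47⁴/64 = 1.827 in⁴
Effective length L_e = K·L = 1 × 169 = 169.0 in
P_cr = π²EI / L_e² = π² × 16800×10³ × 1.827 / 169.0² = 1.061×10^4 lb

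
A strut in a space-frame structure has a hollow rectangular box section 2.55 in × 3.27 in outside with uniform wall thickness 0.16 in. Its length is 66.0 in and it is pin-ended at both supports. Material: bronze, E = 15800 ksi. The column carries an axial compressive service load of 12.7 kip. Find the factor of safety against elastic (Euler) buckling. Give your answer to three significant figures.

Inner dimensions: h_i = 3.27 − 2×0.16 = 2.950 in, b_i = 2.55 − 2×0.16 = 2.230 in
Weak-axis I_min = (h_o·b_o³ − h_i·b_i³)/12 with b_o = 2.55, b_i = 2.230 in (shorter outer/inner sides).
I_min = (3.27×2.55³ − 2.950×2.230³)/12 = 1.792 in⁴
Effective length L_e = K·L = 1 × 66.0 = 66.00 in
P_cr = π²EI / L_e² = π² × 15800×10³ × 1.792 / 66.00² = 6.416×10^4 lb
Factor of safety n = P_cr / P = 64.160 / 12.7 = 5.05

n ≈ 5.05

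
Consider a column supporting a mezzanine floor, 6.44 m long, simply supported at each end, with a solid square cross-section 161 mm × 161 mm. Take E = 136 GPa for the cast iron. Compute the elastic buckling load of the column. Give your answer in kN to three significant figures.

I = a⁴/12 = 161⁴/12 = 5.599×10^7 mm⁴
I = 5.599×10^7 mm⁴ = 5.599×10^-5 m⁴
Effective length L_e = K·L = 1 × 6.44 = 6.440 m
P_cr = π²EI / L_e² = π² × 136×10⁹ × 5.599×10^-5 / 6.440² = 1.812×10^6 N

P_cr ≈ 1810 kN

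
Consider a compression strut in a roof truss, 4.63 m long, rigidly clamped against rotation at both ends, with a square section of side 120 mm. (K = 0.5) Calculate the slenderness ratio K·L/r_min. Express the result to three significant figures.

λ ≈ 66.8

I = a⁴/12 = 120⁴/12 = 1.728×10^7 mm⁴
A = 1.440×10^4 mm²;  r_min = √(I/A) = √(1.728×10^7/1.440×10^4) = 34.64 mm
L_e = K·L = 0.5 × 4.63 m = 2.315 m = 2315.0 mm
λ = L_e / r_min = 2315.0 / 34.64 = 66.8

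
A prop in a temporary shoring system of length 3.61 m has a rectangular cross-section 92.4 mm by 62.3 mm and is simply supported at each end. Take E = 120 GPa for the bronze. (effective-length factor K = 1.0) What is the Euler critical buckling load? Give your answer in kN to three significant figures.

Buckling occurs about the weak axis: I_min = h·b³/12 with b = 62.3 mm (the shorter side).
I_min = 92.4×62.3³/12 = 1.862×10^6 mm⁴
I = 1.862×10^6 mm⁴ = 1.862×10^-6 m⁴
Effective length L_e = K·L = 1 × 3.61 = 3.610 m
P_cr = π²EI / L_e² = π² × 120×10⁹ × 1.862×10^-6 / 3.610² = 1.692×10^5 N

P_cr ≈ 169 kN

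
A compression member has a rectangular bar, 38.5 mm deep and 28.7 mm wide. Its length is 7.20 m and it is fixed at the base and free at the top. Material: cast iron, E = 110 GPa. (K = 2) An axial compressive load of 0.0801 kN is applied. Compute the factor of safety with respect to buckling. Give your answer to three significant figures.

n ≈ 4.96

Buckling occurs about the weak axis: I_min = h·b³/12 with b = 28.7 mm (the shorter side).
I_min = 38.5×28.7³/12 = 7.584×10^4 mm⁴
I = 7.584×10^4 mm⁴ = 7.584×10^-8 m⁴
Effective length L_e = K·L = 2 × 7.20 = 14.40 m
P_cr = π²EI / L_e² = π² × 110×10⁹ × 7.584×10^-8 / 14.40² = 397.1 N
Factor of safety n = P_cr / P = 0.39709 / 0.0801 = 4.96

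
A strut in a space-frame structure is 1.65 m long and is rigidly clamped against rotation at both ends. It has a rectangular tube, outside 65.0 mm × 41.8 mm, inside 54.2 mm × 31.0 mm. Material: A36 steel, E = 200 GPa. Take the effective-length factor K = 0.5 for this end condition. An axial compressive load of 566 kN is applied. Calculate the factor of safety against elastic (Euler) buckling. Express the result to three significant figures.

Weak-axis I_min = (h_o·b_o³ − h_i·b_i³)/12 with b_o = 41.8, b_i = 31.00 mm (shorter outer/inner sides).
I_min = (65.0×41.8³ − 54.20×31.00³)/12 = 2.610×10^5 mm⁴
I = 2.610×10^5 mm⁴ = 2.610×10^-7 m⁴
Effective length L_e = K·L = 0.5 × 1.65 = 0.8250 m
P_cr = π²EI / L_e² = π² × 200×10⁹ × 2.610×10^-7 / 0.8250² = 7.571×10^5 N
Factor of safety n = P_cr / P = 757.08 / 566 = 1.34

n ≈ 1.34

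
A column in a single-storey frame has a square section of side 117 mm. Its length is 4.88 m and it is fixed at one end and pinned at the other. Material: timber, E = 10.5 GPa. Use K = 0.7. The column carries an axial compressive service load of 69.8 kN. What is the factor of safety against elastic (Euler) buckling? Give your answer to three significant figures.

I = a⁴/12 = 117⁴/12 = 1.562×10^7 mm⁴
I = 1.562×10^7 mm⁴ = 1.562×10^-5 m⁴
Effective length L_e = K·L = 0.7 × 4.88 = 3.416 m
P_cr = π²EI / L_e² = π² × 10.5×10⁹ × 1.562×10^-5 / 3.416² = 1.387×10^5 N
Factor of safety n = P_cr / P = 138.68 / 69.8 = 1.99

n ≈ 1.99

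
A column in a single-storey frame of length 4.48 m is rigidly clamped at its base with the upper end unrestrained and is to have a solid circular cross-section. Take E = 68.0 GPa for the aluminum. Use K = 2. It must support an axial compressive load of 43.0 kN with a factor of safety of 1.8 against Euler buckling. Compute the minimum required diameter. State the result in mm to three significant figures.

d ≈ 117 mm

Required P_cr = n·P = 1.8 × 43.0 = 77.40 kN
L_e = K·L = 2 × 4.48 = 8.960 m
Required I = P_cr·L_e²/(π²E) = 7.740×10^4 × 8.960² / (π² × 6.80×10^10) = 9.259×10^-6 m⁴
I_req = 9.259×10^6 mm⁴
Solid circle: I = πd⁴/64  ⇒  d = (64I/π)^(1/4) = (64×9.259×10^6/π)^(1/4) = 117 mm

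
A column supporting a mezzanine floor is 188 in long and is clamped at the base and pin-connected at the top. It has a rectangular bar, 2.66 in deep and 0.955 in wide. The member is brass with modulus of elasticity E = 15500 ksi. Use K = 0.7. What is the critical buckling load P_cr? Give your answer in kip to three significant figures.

Buckling occurs about the weak axis: I_min = h·b³/12 with b = 0.955 in (the shorter side).
I_min = 2.66×0.955³/12 = 0.1931 in⁴
Effective length L_e = K·L = 0.7 × 188 = 131.6 in
P_cr = π²EI / L_e² = π² × 15500×10³ × 0.1931 / 131.6² = 1.705×10^3 lb

P_cr ≈ 1.71 kip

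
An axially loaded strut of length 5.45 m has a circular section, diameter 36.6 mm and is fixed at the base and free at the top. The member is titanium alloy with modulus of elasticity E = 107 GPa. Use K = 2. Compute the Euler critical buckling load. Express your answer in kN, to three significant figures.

P_cr ≈ 0.783 kN

I = πd⁴/64 = π×36.6⁴/64 = 8.808×10^4 mm⁴
I = 8.808×10^4 mm⁴ = 8.808×10^-8 m⁴
Effective length L_e = K·L = 2 × 5.45 = 10.90 m
P_cr = π²EI / L_e² = π² × 107×10⁹ × 8.808×10^-8 / 10.90² = 782.9 N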